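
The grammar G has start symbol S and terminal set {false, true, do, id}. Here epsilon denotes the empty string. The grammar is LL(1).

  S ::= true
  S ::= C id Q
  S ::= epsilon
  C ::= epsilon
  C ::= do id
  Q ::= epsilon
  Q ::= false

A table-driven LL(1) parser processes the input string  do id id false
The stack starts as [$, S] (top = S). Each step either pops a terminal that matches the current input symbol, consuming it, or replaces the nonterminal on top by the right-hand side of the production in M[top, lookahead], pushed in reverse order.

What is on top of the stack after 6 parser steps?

step 1: stack=$ S  input=do id id false $  — expand S ::= C id Q
step 2: stack=$ Q id C  input=do id id false $  — expand C ::= do id
step 3: stack=$ Q id id do  input=do id id false $  — match do
step 4: stack=$ Q id id  input=id id false $  — match id
step 5: stack=$ Q id  input=id false $  — match id
step 6: stack=$ Q  input=false $  — expand Q ::= false
Stack after step 6: $ false (top = false).

false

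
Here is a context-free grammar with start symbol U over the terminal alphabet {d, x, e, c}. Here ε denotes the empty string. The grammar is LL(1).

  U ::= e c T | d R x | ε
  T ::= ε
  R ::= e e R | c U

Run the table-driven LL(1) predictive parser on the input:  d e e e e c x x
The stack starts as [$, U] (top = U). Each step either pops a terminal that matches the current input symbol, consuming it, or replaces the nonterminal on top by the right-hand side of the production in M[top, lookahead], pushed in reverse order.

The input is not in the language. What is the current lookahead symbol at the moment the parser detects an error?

step 1: stack=$ U  input=d e e e e c x x $  — expand U ::= d R x
step 2: stack=$ x R d  input=d e e e e c x x $  — match d
step 3: stack=$ x R  input=e e e e c x x $  — expand R ::= e e R
step 4: stack=$ x R e e  input=e e e e c x x $  — match e
step 5: stack=$ x R e  input=e e e c x x $  — match e
step 6: stack=$ x R  input=e e c x x $  — expand R ::= e e R
step 7: stack=$ x R e e  input=e e c x x $  — match e
step 8: stack=$ x R e  input=e c x x $  — match e
step 9: stack=$ x R  input=c x x $  — expand R ::= c U
step 10: stack=$ x U c  input=c x x $  — match c
step 11: stack=$ x U  input=x x $  — expand U ::= ε
step 12: stack=$ x  input=x x $  — match x
step 13: stack=$  input=x $  — error: stack empty but input remains

x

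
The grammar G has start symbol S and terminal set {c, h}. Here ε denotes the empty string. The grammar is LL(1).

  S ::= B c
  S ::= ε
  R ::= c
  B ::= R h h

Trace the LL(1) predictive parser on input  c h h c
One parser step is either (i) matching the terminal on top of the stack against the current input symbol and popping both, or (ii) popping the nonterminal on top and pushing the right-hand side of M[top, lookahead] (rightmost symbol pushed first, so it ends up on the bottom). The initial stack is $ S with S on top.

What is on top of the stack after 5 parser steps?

     Stack      Input      Action
  1  $ S        c h h c $  expand S ::= B c
  2  $ c B      c h h c $  expand B ::= R h h
  3  $ c h h R  c h h c $  expand R ::= c
  4  $ c h h c  c h h c $  match c
  5  $ c h h    h h c $    match h
Stack after step 5: $ c h (top = h).

h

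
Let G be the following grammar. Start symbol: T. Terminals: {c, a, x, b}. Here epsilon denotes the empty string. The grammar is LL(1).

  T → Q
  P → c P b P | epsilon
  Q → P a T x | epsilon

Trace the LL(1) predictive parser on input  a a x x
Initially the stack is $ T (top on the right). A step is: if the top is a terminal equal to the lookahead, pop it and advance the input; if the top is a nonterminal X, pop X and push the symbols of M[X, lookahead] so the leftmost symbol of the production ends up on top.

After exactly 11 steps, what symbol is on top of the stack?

x

step 1: stack=$ T  input=a a x x $  — expand T → Q
step 2: stack=$ Q  input=a a x x $  — expand Q → P a T x
step 3: stack=$ x T a P  input=a a x x $  — expand P → epsilon
step 4: stack=$ x T a  input=a a x x $  — match a
step 5: stack=$ x T  input=a x x $  — expand T → Q
step 6: stack=$ x Q  input=a x x $  — expand Q → P a T x
step 7: stack=$ x x T a P  input=a x x $  — expand P → epsilon
step 8: stack=$ x x T a  input=a x x $  — match a
step 9: stack=$ x x T  input=x x $  — expand T → Q
step 10: stack=$ x x Q  input=x x $  — expand Q → epsilon
step 11: stack=$ x x  input=x x $  — match x
Stack after step 11: $ x (top = x).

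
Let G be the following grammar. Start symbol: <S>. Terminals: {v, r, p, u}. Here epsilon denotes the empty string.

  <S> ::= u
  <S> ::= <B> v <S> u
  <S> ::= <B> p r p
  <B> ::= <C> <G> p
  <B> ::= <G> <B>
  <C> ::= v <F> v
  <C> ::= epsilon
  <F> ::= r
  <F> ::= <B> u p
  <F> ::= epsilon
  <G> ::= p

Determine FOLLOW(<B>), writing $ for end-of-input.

{p, u, v}

FIRST(<C>): from <C>::=v <F> v we get {v}; from <C>::=epsilon we get {epsilon}. So FIRST(<C>) = {epsilon, v}.
FIRST(<G>): from <G>::=p we get {p}. So FIRST(<G>) = {p}.
FIRST(<B>): from <B>::=<C> <G> p we get {p, v}; from <B>::=<G> <B> we get {p}. So FIRST(<B>) = {p, v}.
FIRST(<S>): from <S>::=u we get {u}; from <S>::=<B> v <S> u we get {p, v}; from <S>::=<B> p r p we get {p, v}. So FIRST(<S>) = {p, u, v}.
FIRST(<F>): from <F>::=r we get {r}; from <F>::=<B> u p we get {p, v}; from <F>::=epsilon we get {epsilon}. So FIRST(<F>) = {epsilon, p, r, v}.
FOLLOW(<S>) includes $ since <S> is the start symbol.
FOLLOW(<S>): in <S>::=<B> v <S> u, <S> is followed by u with FIRST {u}. Thus FOLLOW(<S>) = {$, u}.
FOLLOW(<B>): in <S>::=<B> v <S> u, <B> is followed by v <S> u with FIRST {v}; in <S>::=<B> p r p, <B> is followed by p r p with FIRST {p}; in <B>::=<G> <B>, the suffix after <B> is empty (adds nothing new); in <F>::=<B> u p, <B> is followed by u p with FIRST {u}. Thus FOLLOW(<B>) = {p, u, v}.
FOLLOW(<C>): in <B>::=<C> <G> p, <C> is followed by <G> p with FIRST {p}. Thus FOLLOW(<C>) = {p}.
FOLLOW(<F>): in <C>::=v <F> v, <F> is followed by v with FIRST {v}. Thus FOLLOW(<F>) = {v}.
FOLLOW(<G>): in <B>::=<C> <G> p, <G> is followed by p with FIRST {p}; in <B>::=<G> <B>, <G> is followed by <B> with FIRST {p, v}. Thus FOLLOW(<G>) = {p, v}.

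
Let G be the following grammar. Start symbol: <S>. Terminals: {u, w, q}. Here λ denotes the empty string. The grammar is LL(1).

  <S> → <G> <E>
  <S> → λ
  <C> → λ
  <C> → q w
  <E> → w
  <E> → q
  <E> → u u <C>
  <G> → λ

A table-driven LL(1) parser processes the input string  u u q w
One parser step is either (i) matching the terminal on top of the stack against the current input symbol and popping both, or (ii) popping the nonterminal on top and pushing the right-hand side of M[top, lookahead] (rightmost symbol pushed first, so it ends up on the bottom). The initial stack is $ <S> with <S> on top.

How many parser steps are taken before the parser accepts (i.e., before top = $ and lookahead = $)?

step 1: stack=$ <S>  input=u u q w $  — expand <S> → <G> <E>
step 2: stack=$ <E> <G>  input=u u q w $  — expand <G> → λ
step 3: stack=$ <E>  input=u u q w $  — expand <E> → u u <C>
step 4: stack=$ <C> u u  input=u u q w $  — match u
step 5: stack=$ <C> u  input=u q w $  — match u
step 6: stack=$ <C>  input=q w $  — expand <C> → q w
step 7: stack=$ w q  input=q w $  — match q
step 8: stack=$ w  input=w $  — match w
Accept reached after 8 steps.

8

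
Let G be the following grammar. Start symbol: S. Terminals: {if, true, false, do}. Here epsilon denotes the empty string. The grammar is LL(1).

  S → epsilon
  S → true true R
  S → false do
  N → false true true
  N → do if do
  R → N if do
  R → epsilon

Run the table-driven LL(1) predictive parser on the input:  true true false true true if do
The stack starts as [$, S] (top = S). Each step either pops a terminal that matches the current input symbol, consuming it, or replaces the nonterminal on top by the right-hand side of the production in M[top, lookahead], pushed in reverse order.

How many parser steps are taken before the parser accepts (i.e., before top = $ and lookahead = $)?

10

step 1: stack=$ S  input=true true false true true if do $  — expand S → true true R
step 2: stack=$ R true true  input=true true false true true if do $  — match true
step 3: stack=$ R true  input=true false true true if do $  — match true
step 4: stack=$ R  input=false true true if do $  — expand R → N if do
step 5: stack=$ do if N  input=false true true if do $  — expand N → false true true
step 6: stack=$ do if true true false  input=false true true if do $  — match false
step 7: stack=$ do if true true  input=true true if do $  — match true
step 8: stack=$ do if true  input=true if do $  — match true
step 9: stack=$ do if  input=if do $  — match if
step 10: stack=$ do  input=do $  — match do
Accept reached after 10 steps.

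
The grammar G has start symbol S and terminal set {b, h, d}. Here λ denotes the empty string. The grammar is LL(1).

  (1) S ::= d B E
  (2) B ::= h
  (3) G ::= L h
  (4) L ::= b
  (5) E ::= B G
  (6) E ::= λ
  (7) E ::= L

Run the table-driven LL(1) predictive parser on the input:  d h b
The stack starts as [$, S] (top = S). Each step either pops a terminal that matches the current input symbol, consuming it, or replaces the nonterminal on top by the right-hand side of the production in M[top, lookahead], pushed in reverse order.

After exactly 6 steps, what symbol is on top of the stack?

b

step 1: stack=$ S  input=d h b $  — expand S ::= d B E
step 2: stack=$ E B d  input=d h b $  — match d
step 3: stack=$ E B  input=h b $  — expand B ::= h
step 4: stack=$ E h  input=h b $  — match h
step 5: stack=$ E  input=b $  — expand E ::= L
step 6: stack=$ L  input=b $  — expand L ::= b
Stack after step 6: $ b (top = b).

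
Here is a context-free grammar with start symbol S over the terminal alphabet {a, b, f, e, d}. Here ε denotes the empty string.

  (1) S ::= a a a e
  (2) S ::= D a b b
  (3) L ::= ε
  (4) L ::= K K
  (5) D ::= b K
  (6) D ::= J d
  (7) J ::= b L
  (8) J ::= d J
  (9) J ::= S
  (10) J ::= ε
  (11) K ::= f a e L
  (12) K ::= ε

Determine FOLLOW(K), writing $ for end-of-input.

{a, d, f}

FIRST(K) = {ε, f}
FIRST(L) = {ε, f}  (via K K)
FIRST(S) = {a, b, d}  (via D a b b)
FIRST(J) = {ε, a, b, d}  (via S)
FIRST(D) = {a, b, d}  (via J d)
FOLLOW(S) includes $ since S is the start symbol.
FOLLOW(D): in S::=D a b b, D is followed by a b b with FIRST {a}. Thus FOLLOW(D) = {a}.
FOLLOW(J): in D::=J d, J is followed by d with FIRST {d}; in J::=d J, the suffix after J is empty (adds nothing new). Thus FOLLOW(J) = {d}.
FOLLOW(S): in J::=S, the suffix after S is empty, so FOLLOW(S) ⊇ FOLLOW(J) = {d}. Thus FOLLOW(S) = {$, d}.
FOLLOW(L): in J::=b L, the suffix after L is empty, so FOLLOW(L) ⊇ FOLLOW(J) = {d}; in K::=f a e L, the suffix after L is empty, so FOLLOW(L) ⊇ FOLLOW(K) = {a, d, f}. Thus FOLLOW(L) = {a, d, f}.
FOLLOW(K): in L::=K K (occurrence 1), K is followed by K with FIRST {ε, f}; in L::=K K (occurrence 1), the suffix after K is nullable, so FOLLOW(K) ⊇ FOLLOW(L) = {a, d, f}; in L::=K K (occurrence 2), the suffix after K is empty, so FOLLOW(K) ⊇ FOLLOW(L) = {a, d, f}; in D::=b K, the suffix after K is empty, so FOLLOW(K) ⊇ FOLLOW(D) = {a}. Thus FOLLOW(K) = {a, d, f}.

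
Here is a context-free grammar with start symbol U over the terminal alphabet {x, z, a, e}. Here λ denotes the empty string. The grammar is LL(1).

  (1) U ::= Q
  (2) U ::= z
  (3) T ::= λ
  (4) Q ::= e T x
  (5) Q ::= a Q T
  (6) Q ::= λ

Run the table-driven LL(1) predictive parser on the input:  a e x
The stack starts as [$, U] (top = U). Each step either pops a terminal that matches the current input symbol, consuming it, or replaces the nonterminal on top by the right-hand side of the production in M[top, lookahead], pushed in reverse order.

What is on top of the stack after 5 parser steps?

step 1: stack=$ U  input=a e x $  — expand U ::= Q
step 2: stack=$ Q  input=a e x $  — expand Q ::= a Q T
step 3: stack=$ T Q a  input=a e x $  — match a
step 4: stack=$ T Q  input=e x $  — expand Q ::= e T x
step 5: stack=$ T x T e  input=e x $  — match e
Stack after step 5: $ T x T (top = T).

T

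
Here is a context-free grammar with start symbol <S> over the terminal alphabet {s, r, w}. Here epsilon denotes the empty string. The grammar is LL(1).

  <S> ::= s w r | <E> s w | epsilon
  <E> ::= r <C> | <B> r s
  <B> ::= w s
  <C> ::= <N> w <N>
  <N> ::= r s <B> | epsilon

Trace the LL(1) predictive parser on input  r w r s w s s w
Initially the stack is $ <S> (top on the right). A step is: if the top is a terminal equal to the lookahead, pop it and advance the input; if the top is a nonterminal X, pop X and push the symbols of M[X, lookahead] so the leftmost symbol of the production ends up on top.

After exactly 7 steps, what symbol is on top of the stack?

r

     Stack            Input              Action
  1  $ <S>            r w r s w s s w $  expand <S> ::= <E> s w
  2  $ w s <E>        r w r s w s s w $  expand <E> ::= r <C>
  3  $ w s <C> r      r w r s w s s w $  match r
  4  $ w s <C>        w r s w s s w $    expand <C> ::= <N> w <N>
  5  $ w s <N> w <N>  w r s w s s w $    expand <N> ::= epsilon
  6  $ w s <N> w      w r s w s s w $    match w
  7  $ w s <N>        r s w s s w $      expand <N> ::= r s <B>
Stack after step 7: $ w s <B> s r (top = r).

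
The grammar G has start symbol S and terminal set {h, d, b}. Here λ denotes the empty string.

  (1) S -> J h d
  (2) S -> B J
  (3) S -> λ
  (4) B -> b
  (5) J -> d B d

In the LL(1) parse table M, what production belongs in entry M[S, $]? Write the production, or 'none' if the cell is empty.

FIRST(B): from B->b we get {b}. So FIRST(B) = {b}.
FIRST(J): from J->d B d we get {d}. So FIRST(J) = {d}.
FIRST(S): from S->J h d we get {d}; from S->B J we get {b}; from S->λ we get {λ}. So FIRST(S) = {λ, b, d}.
FOLLOW(S) includes $ since S is the start symbol.
FOLLOW(S): S appears on no right-hand side. Thus FOLLOW(S) = {$}.
For S -> J h d: FIRST(J h d) = {d}, so it goes in M[S, t] for t ∈ {d}.
For S -> B J: FIRST(B J) = {b}, so it goes in M[S, t] for t ∈ {b}.
For S -> λ: FIRST(λ) = {λ}, so it goes in M[S, t] for t ∈ {}; since λ ∈ FIRST, also for every t ∈ FOLLOW(S) = {$}.

S -> λ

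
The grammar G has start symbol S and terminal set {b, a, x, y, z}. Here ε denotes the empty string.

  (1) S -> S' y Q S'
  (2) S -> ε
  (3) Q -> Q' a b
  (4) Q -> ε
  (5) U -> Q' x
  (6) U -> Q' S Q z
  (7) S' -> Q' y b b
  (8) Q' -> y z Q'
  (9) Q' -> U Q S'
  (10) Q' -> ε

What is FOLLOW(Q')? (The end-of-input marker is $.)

FIRST(S) = {ε, a, x, y, z}  (via S' y Q S')
FIRST(Q) = {ε, a, x, y, z}  (via Q' a b)
FIRST(U) = {a, x, y, z}  (via Q' x, Q' S Q z)
FIRST(Q') = {ε, a, x, y, z}  (via U Q S')
FIRST(S') = {a, x, y, z}  (via Q' y b b)
FOLLOW(S) includes $ since S is the start symbol.
FOLLOW(S): in U->Q' S Q z, S is followed by Q z with FIRST {a, x, y, z}. Thus FOLLOW(S) = {$, a, x, y, z}.
FOLLOW(Q): in S->S' y Q S', Q is followed by S' with FIRST {a, x, y, z}; in U->Q' S Q z, Q is followed by z with FIRST {z}; in Q'->U Q S', Q is followed by S' with FIRST {a, x, y, z}. Thus FOLLOW(Q) = {a, x, y, z}.
FOLLOW(U): in Q'->U Q S', U is followed by Q S' with FIRST {a, x, y, z}. Thus FOLLOW(U) = {a, x, y, z}.
FOLLOW(Q'): in Q->Q' a b, Q' is followed by a b with FIRST {a}; in U->Q' x, Q' is followed by x with FIRST {x}; in U->Q' S Q z, Q' is followed by S Q z with FIRST {a, x, y, z}; in S'->Q' y b b, Q' is followed by y b b with FIRST {y}; in Q'->y z Q', the suffix after Q' is empty (adds nothing new). Thus FOLLOW(Q') = {a, x, y, z}.
FOLLOW(S'): in S->S' y Q S' (occurrence 1), S' is followed by y Q S' with FIRST {y}; in S->S' y Q S' (occurrence 2), the suffix after S' is empty, so FOLLOW(S') ⊇ FOLLOW(S) = {$, a, x, y, z}; in Q'->U Q S', the suffix after S' is empty, so FOLLOW(S') ⊇ FOLLOW(Q') = {a, x, y, z}. Thus FOLLOW(S') = {$, a, x, y, z}.

{a, x, y, z}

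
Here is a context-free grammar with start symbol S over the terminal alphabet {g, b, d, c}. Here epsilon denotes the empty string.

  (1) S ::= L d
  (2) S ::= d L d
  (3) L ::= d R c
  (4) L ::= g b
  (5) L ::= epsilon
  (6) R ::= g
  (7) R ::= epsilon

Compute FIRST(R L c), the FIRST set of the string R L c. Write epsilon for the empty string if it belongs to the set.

{c, d, g}

FIRST(L): from L::=d R c we get {d}; from L::=g b we get {g}; from L::=epsilon we get {epsilon}. So FIRST(L) = {epsilon, d, g}.
FIRST(R): from R::=g we get {g}; from R::=epsilon we get {epsilon}. So FIRST(R) = {epsilon, g}.
FIRST(S): from S::=L d we get {d, g}; from S::=d L d we get {d}. So FIRST(S) = {d, g}.
FIRST(R L c): take FIRST of each symbol in turn, carrying on past any symbol whose FIRST contains epsilon; result {c, d, g}.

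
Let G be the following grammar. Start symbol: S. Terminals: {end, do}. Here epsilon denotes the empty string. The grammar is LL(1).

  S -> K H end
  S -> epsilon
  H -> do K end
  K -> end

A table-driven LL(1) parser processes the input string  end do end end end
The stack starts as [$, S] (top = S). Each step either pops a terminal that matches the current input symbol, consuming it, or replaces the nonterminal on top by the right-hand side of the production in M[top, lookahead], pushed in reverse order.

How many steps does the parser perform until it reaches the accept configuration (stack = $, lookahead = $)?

step 1: stack=$ S  input=end do end end end $  — expand S -> K H end
step 2: stack=$ end H K  input=end do end end end $  — expand K -> end
step 3: stack=$ end H end  input=end do end end end $  — match end
step 4: stack=$ end H  input=do end end end $  — expand H -> do K end
step 5: stack=$ end end K do  input=do end end end $  — match do
step 6: stack=$ end end K  input=end end end $  — expand K -> end
step 7: stack=$ end end end  input=end end end $  — match end
step 8: stack=$ end end  input=end end $  — match end
step 9: stack=$ end  input=end $  — match end
Accept reached after 9 steps.

9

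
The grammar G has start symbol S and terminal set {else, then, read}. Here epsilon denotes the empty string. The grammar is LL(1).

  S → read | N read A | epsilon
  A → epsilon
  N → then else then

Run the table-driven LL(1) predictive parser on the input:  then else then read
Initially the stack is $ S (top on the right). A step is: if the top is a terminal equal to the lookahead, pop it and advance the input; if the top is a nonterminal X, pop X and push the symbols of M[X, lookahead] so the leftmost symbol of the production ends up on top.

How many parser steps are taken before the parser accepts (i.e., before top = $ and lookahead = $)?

7

     Stack                    Input                  Action
  1  $ S                      then else then read $  expand S → N read A
  2  $ A read N               then else then read $  expand N → then else then
  3  $ A read then else then  then else then read $  match then
  4  $ A read then else       else then read $       match else
  5  $ A read then            then read $            match then
  6  $ A read                 read $                 match read
  7  $ A                      $                      expand A → epsilon
Accept reached after 7 steps.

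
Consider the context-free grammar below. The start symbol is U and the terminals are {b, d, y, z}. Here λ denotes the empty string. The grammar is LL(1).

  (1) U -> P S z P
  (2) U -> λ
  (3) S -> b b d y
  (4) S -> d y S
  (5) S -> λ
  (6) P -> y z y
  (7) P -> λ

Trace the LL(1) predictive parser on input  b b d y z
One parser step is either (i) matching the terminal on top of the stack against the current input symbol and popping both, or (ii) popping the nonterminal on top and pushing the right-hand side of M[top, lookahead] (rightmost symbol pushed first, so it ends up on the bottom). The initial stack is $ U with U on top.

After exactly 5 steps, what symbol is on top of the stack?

d

     Stack          Input        Action
  1  $ U            b b d y z $  expand U -> P S z P
  2  $ P z S P      b b d y z $  expand P -> λ
  3  $ P z S        b b d y z $  expand S -> b b d y
  4  $ P z y d b b  b b d y z $  match b
  5  $ P z y d b    b d y z $    match b
Stack after step 5: $ P z y d (top = d).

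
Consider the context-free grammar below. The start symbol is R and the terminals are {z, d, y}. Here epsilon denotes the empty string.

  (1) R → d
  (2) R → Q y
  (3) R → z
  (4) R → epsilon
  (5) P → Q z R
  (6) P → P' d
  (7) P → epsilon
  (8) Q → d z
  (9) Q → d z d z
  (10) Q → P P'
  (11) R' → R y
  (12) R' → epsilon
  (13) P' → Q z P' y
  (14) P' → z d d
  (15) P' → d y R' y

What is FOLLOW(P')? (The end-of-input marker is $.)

{d, y, z}

FIRST(R): from R→d we get {d}; from R→Q y we get {d, z}; from R→z we get {z}; from R→epsilon we get {epsilon}. So FIRST(R) = {epsilon, d, z}.
FIRST(R'): from R'→R y we get {d, y, z}; from R'→epsilon we get {epsilon}. So FIRST(R') = {epsilon, d, y, z}.
FIRST(P): from P→Q z R we get {d, z}; from P→P' d we get {d, z}; from P→epsilon we get {epsilon}. So FIRST(P) = {epsilon, d, z}.
FIRST(Q): from Q→d z we get {d}; from Q→d z d z we get {d}; from Q→P P' we get {d, z}. So FIRST(Q) = {d, z}.
FIRST(P'): from P'→Q z P' y we get {d, z}; from P'→z d d we get {z}; from P'→d y R' y we get {d}. So FIRST(P') = {d, z}.
FOLLOW(R) includes $ since R is the start symbol.
FOLLOW(P): in Q→P P', P is followed by P' with FIRST {d, z}. Thus FOLLOW(P) = {d, z}.
FOLLOW(R): in P→Q z R, the suffix after R is empty, so FOLLOW(R) ⊇ FOLLOW(P) = {d, z}; in R'→R y, R is followed by y with FIRST {y}. Thus FOLLOW(R) = {$, d, y, z}.
FOLLOW(Q): in R→Q y, Q is followed by y with FIRST {y}; in P→Q z R, Q is followed by z R with FIRST {z}; in P'→Q z P' y, Q is followed by z P' y with FIRST {z}. Thus FOLLOW(Q) = {y, z}.
FOLLOW(R'): in P'→d y R' y, R' is followed by y with FIRST {y}. Thus FOLLOW(R') = {y}.
FOLLOW(P'): in P→P' d, P' is followed by d with FIRST {d}; in Q→P P', the suffix after P' is empty, so FOLLOW(P') ⊇ FOLLOW(Q) = {y, z}; in P'→Q z P' y, P' is followed by y with FIRST {y}. Thus FOLLOW(P') = {d, y, z}.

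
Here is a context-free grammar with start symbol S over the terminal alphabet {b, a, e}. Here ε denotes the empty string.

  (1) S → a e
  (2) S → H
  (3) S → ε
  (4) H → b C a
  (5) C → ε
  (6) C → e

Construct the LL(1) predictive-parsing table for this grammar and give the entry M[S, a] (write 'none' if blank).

FIRST(H): from H→b C a we get {b}. So FIRST(H) = {b}.
FIRST(C): from C→ε we get {ε}; from C→e we get {e}. So FIRST(C) = {ε, e}.
FIRST(S): from S→a e we get {a}; from S→H we get {b}; from S→ε we get {ε}. So FIRST(S) = {ε, a, b}.
FOLLOW(S) includes $ since S is the start symbol.
FOLLOW(S): S appears on no right-hand side. Thus FOLLOW(S) = {$}.
For S → a e: FIRST(a e) = {a}, so it goes in M[S, t] for t ∈ {a}.
For S → H: FIRST(H) = {b}, so it goes in M[S, t] for t ∈ {b}.
For S → ε: FIRST(ε) = {ε}, so it goes in M[S, t] for t ∈ {}; since ε ∈ FIRST, also for every t ∈ FOLLOW(S) = {$}.

S → a e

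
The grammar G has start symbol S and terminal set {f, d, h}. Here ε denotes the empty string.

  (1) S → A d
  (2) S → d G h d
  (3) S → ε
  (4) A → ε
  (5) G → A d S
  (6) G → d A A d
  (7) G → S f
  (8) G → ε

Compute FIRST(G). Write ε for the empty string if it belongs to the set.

FIRST(A): from A→ε we get {ε}. So FIRST(A) = {ε}.
FIRST(S): from S→A d we get {d}; from S→d G h d we get {d}; from S→ε we get {ε}. So FIRST(S) = {ε, d}.
FIRST(G): from G→A d S we get {d}; from G→d A A d we get {d}; from G→S f we get {d, f}; from G→ε we get {ε}. So FIRST(G) = {ε, d, f}.

{ε, d, f}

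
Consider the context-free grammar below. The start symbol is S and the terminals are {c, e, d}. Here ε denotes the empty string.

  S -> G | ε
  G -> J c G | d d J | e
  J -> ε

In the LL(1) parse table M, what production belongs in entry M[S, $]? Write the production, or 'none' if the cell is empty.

FIRST(J): from J->ε we get {ε}. So FIRST(J) = {ε}.
FIRST(G): from G->J c G we get {c}; from G->d d J we get {d}; from G->e we get {e}. So FIRST(G) = {c, d, e}.
FIRST(S): from S->G we get {c, d, e}; from S->ε we get {ε}. So FIRST(S) = {ε, c, d, e}.
FOLLOW(S) includes $ since S is the start symbol.
FOLLOW(S): S appears on no right-hand side. Thus FOLLOW(S) = {$}.
For S -> G: FIRST(G) = {c, d, e}, so it goes in M[S, t] for t ∈ {c, d, e}.
For S -> ε: FIRST(ε) = {ε}, so it goes in M[S, t] for t ∈ {}; since ε ∈ FIRST, also for every t ∈ FOLLOW(S) = {$}.

S -> ε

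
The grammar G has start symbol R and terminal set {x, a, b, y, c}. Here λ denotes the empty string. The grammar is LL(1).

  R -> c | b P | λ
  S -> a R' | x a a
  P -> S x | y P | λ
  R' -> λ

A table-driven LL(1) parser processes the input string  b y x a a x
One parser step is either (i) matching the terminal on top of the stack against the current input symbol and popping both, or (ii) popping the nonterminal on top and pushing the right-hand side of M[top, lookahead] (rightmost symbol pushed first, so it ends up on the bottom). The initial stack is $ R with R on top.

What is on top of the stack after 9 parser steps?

     Stack      Input          Action
  1  $ R        b y x a a x $  expand R -> b P
  2  $ P b      b y x a a x $  match b
  3  $ P        y x a a x $    expand P -> y P
  4  $ P y      y x a a x $    match y
  5  $ P        x a a x $      expand P -> S x
  6  $ x S      x a a x $      expand S -> x a a
  7  $ x a a x  x a a x $      match x
  8  $ x a a    a a x $        match a
  9  $ x a      a x $          match a
Stack after step 9: $ x (top = x).

x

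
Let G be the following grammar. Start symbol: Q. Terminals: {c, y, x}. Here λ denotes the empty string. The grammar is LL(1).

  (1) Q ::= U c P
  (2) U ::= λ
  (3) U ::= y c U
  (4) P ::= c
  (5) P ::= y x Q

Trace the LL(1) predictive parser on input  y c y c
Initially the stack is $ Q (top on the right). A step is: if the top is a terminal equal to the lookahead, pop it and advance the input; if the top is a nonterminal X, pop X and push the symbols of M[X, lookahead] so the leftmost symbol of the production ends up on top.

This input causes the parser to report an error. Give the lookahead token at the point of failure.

     Stack        Input      Action
  1  $ Q          y c y c $  expand Q ::= U c P
  2  $ P c U      y c y c $  expand U ::= y c U
  3  $ P c U c y  y c y c $  match y
  4  $ P c U c    c y c $    match c
  5  $ P c U      y c $      expand U ::= y c U
  6  $ P c U c y  y c $      match y
  7  $ P c U c    c $        match c
  8  $ P c U      $          error: M[U, $] is empty

$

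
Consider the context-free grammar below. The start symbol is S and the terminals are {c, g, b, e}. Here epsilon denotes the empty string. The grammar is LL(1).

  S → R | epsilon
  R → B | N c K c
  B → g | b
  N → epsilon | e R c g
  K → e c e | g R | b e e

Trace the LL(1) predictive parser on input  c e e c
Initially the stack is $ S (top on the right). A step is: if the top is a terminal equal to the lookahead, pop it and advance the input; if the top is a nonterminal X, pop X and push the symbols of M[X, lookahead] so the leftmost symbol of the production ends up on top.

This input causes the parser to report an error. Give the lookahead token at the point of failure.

e

     Stack      Input      Action
  1  $ S        c e e c $  expand S → R
  2  $ R        c e e c $  expand R → N c K c
  3  $ c K c N  c e e c $  expand N → epsilon
  4  $ c K c    c e e c $  match c
  5  $ c K      e e c $    expand K → e c e
  6  $ c e c e  e e c $    match e
  7  $ c e c    e c $      error: top is terminal c but lookahead is e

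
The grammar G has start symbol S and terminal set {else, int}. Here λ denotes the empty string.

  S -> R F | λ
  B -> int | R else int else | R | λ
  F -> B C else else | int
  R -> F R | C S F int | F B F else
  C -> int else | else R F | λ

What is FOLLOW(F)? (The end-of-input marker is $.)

FIRST(C): from C->int else we get {int}; from C->else R F we get {else}; from C->λ we get {λ}. So FIRST(C) = {λ, else, int}.
FIRST(S): from S->R F we get {else, int}; from S->λ we get {λ}. So FIRST(S) = {λ, else, int}.
FIRST(B): from B->int we get {int}; from B->R else int else we get {else, int}; from B->R we get {else, int}; from B->λ we get {λ}. So FIRST(B) = {λ, else, int}.
FIRST(F): from F->B C else else we get {else, int}; from F->int we get {int}. So FIRST(F) = {else, int}.
FIRST(R): from R->F R we get {else, int}; from R->C S F int we get {else, int}; from R->F B F else we get {else, int}. So FIRST(R) = {else, int}.
FOLLOW(S) includes $ since S is the start symbol.
FOLLOW(S): in R->C S F int, S is followed by F int with FIRST {else, int}. Thus FOLLOW(S) = {$, else, int}.
FOLLOW(B): in F->B C else else, B is followed by C else else with FIRST {else, int}; in R->F B F else, B is followed by F else with FIRST {else, int}. Thus FOLLOW(B) = {else, int}.
FOLLOW(R): in S->R F, R is followed by F with FIRST {else, int}; in B->R else int else, R is followed by else int else with FIRST {else}; in B->R, the suffix after R is empty, so FOLLOW(R) ⊇ FOLLOW(B) = {else, int}; in R->F R, the suffix after R is empty (adds nothing new); in C->else R F, R is followed by F with FIRST {else, int}. Thus FOLLOW(R) = {else, int}.
FOLLOW(C): in F->B C else else, C is followed by else else with FIRST {else}; in R->C S F int, C is followed by S F int with FIRST {else, int}. Thus FOLLOW(C) = {else, int}.
FOLLOW(F): in S->R F, the suffix after F is empty, so FOLLOW(F) ⊇ FOLLOW(S) = {$, else, int}; in R->F R, F is followed by R with FIRST {else, int}; in R->C S F int, F is followed by int with FIRST {int}; in R->F B F else (occurrence 1), F is followed by B F else with FIRST {else, int}; in R->F B F else (occurrence 2), F is followed by else with FIRST {else}; in C->else R F, the suffix after F is empty, so FOLLOW(F) ⊇ FOLLOW(C) = {else, int}. Thus FOLLOW(F) = {$, else, int}.

{$, else, int}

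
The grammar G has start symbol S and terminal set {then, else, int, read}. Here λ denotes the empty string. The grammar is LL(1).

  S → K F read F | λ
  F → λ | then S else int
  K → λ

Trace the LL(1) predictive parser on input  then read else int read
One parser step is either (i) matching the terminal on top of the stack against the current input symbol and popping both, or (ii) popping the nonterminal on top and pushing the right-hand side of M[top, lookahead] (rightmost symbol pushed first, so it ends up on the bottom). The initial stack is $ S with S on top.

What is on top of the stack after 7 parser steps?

step 1: stack=$ S  input=then read else int read $  — expand S → K F read F
step 2: stack=$ F read F K  input=then read else int read $  — expand K → λ
step 3: stack=$ F read F  input=then read else int read $  — expand F → then S else int
step 4: stack=$ F read int else S then  input=then read else int read $  — match then
step 5: stack=$ F read int else S  input=read else int read $  — expand S → K F read F
step 6: stack=$ F read int else F read F K  input=read else int read $  — expand K → λ
step 7: stack=$ F read int else F read F  input=read else int read $  — expand F → λ
Stack after step 7: $ F read int else F read (top = read).

read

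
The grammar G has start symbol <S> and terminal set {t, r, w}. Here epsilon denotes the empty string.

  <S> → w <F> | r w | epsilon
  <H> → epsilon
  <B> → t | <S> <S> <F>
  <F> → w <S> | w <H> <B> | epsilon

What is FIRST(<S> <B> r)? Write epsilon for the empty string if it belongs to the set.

{r, t, w}

FIRST(<S>): from <S>→w <F> we get {w}; from <S>→r w we get {r}; from <S>→epsilon we get {epsilon}. So FIRST(<S>) = {epsilon, r, w}.
FIRST(<H>): from <H>→epsilon we get {epsilon}. So FIRST(<H>) = {epsilon}.
FIRST(<F>): from <F>→w <S> we get {w}; from <F>→w <H> <B> we get {w}; from <F>→epsilon we get {epsilon}. So FIRST(<F>) = {epsilon, w}.
FIRST(<B>): from <B>→t we get {t}; from <B>→<S> <S> <F> we get {epsilon, r, w}. So FIRST(<B>) = {epsilon, r, t, w}.
FIRST(<S> <B> r): take FIRST of each symbol in turn, carrying on past any symbol whose FIRST contains epsilon; result {r, t, w}.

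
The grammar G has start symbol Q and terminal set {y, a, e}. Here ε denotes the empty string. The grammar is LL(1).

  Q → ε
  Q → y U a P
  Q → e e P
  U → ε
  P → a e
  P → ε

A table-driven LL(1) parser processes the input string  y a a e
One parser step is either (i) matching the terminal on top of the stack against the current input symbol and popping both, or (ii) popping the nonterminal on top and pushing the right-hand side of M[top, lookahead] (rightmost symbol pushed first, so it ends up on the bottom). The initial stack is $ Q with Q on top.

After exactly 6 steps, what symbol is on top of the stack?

step 1: stack=$ Q  input=y a a e $  — expand Q → y U a P
step 2: stack=$ P a U y  input=y a a e $  — match y
step 3: stack=$ P a U  input=a a e $  — expand U → ε
step 4: stack=$ P a  input=a a e $  — match a
step 5: stack=$ P  input=a e $  — expand P → a e
step 6: stack=$ e a  input=a e $  — match a
Stack after step 6: $ e (top = e).

e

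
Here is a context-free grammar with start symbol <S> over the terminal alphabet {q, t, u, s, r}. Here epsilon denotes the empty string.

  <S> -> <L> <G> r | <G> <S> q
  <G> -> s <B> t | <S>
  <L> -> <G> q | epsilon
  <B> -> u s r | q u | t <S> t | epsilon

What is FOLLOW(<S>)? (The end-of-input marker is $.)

FIRST(<B>) = {epsilon, q, t, u}
FIRST(<S>) = {s}  (via <L> <G> r, <G> <S> q)
FIRST(<G>) = {s}  (via <S>)
FIRST(<L>) = {epsilon, s}  (via <G> q)
FOLLOW(<S>) includes $ since <S> is the start symbol.
FOLLOW(<G>): in <S>-><L> <G> r, <G> is followed by r with FIRST {r}; in <S>-><G> <S> q, <G> is followed by <S> q with FIRST {s}; in <L>-><G> q, <G> is followed by q with FIRST {q}. Thus FOLLOW(<G>) = {q, r, s}.
FOLLOW(<S>): in <S>-><G> <S> q, <S> is followed by q with FIRST {q}; in <G>-><S>, the suffix after <S> is empty, so FOLLOW(<S>) ⊇ FOLLOW(<G>) = {q, r, s}; in <B>->t <S> t, <S> is followed by t with FIRST {t}. Thus FOLLOW(<S>) = {$, q, r, s, t}.
FOLLOW(<L>): in <S>-><L> <G> r, <L> is followed by <G> r with FIRST {s}. Thus FOLLOW(<L>) = {s}.
FOLLOW(<B>): in <G>->s <B> t, <B> is followed by t with FIRST {t}. Thus FOLLOW(<B>) = {t}.

{$, q, r, s, t}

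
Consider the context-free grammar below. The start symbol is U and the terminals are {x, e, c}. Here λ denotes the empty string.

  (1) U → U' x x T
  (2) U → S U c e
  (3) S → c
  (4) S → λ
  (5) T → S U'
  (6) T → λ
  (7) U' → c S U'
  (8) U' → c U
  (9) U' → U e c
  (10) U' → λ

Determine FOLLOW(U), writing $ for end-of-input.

{$, c, e, x}

FIRST(S): from S→c we get {c}; from S→λ we get {λ}. So FIRST(S) = {λ, c}.
FIRST(U): from U→U' x x T we get {c, x}; from U→S U c e we get {c, x}. So FIRST(U) = {c, x}.
FIRST(U'): from U'→c S U' we get {c}; from U'→c U we get {c}; from U'→U e c we get {c, x}; from U'→λ we get {λ}. So FIRST(U') = {λ, c, x}.
FIRST(T): from T→S U' we get {λ, c, x}; from T→λ we get {λ}. So FIRST(T) = {λ, c, x}.
FOLLOW(U) includes $ since U is the start symbol.
FOLLOW(U): in U→S U c e, U is followed by c e with FIRST {c}; in U'→c U, the suffix after U is empty, so FOLLOW(U) ⊇ FOLLOW(U') = {$, c, e, x}; in U'→U e c, U is followed by e c with FIRST {e}. Thus FOLLOW(U) = {$, c, e, x}.
FOLLOW(T): in U→U' x x T, the suffix after T is empty, so FOLLOW(T) ⊇ FOLLOW(U) = {$, c, e, x}. Thus FOLLOW(T) = {$, c, e, x}.
FOLLOW(U'): in U→U' x x T, U' is followed by x x T with FIRST {x}; in T→S U', the suffix after U' is empty, so FOLLOW(U') ⊇ FOLLOW(T) = {$, c, e, x}; in U'→c S U', the suffix after U' is empty (adds nothing new). Thus FOLLOW(U') = {$, c, e, x}.
FOLLOW(S): in U→S U c e, S is followed by U c e with FIRST {c, x}; in T→S U', S is followed by U' with FIRST {λ, c, x}; in T→S U', the suffix after S is nullable, so FOLLOW(S) ⊇ FOLLOW(T) = {$, c, e, x}; in U'→c S U', S is followed by U' with FIRST {λ, c, x}; in U'→c S U', the suffix after S is nullable, so FOLLOW(S) ⊇ FOLLOW(U') = {$, c, e, x}. Thus FOLLOW(S) = {$, c, e, x}.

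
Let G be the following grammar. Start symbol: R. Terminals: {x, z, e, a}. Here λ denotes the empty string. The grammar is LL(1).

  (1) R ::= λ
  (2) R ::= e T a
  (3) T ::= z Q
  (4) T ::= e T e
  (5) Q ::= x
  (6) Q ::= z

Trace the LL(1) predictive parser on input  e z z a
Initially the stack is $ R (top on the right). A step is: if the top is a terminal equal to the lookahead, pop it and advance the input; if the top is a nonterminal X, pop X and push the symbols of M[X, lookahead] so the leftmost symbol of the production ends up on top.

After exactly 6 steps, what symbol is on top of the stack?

step 1: stack=$ R  input=e z z a $  — expand R ::= e T a
step 2: stack=$ a T e  input=e z z a $  — match e
step 3: stack=$ a T  input=z z a $  — expand T ::= z Q
step 4: stack=$ a Q z  input=z z a $  — match z
step 5: stack=$ a Q  input=z a $  — expand Q ::= z
step 6: stack=$ a z  input=z a $  — match z
Stack after step 6: $ a (top = a).

a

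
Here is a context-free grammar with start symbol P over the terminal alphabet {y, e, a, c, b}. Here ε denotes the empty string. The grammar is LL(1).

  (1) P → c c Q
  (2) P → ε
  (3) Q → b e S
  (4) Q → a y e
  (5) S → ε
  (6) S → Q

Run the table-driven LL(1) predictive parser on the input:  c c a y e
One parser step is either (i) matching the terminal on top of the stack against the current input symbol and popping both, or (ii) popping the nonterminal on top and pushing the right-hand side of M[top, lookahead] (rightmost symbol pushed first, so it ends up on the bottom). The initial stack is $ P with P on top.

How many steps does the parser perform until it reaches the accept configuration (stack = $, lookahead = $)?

7

     Stack    Input        Action
  1  $ P      c c a y e $  expand P → c c Q
  2  $ Q c c  c c a y e $  match c
  3  $ Q c    c a y e $    match c
  4  $ Q      a y e $      expand Q → a y e
  5  $ e y a  a y e $      match a
  6  $ e y    y e $        match y
  7  $ e      e $          match e
Accept reached after 7 steps.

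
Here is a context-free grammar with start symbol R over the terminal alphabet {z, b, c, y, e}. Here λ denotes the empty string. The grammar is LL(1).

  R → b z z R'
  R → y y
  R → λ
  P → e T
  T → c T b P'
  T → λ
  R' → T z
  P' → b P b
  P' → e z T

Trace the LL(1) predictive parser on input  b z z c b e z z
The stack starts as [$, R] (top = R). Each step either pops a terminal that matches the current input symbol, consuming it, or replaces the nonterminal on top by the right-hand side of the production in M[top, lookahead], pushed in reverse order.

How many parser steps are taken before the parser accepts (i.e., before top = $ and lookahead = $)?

14

      Stack         Input              Action
   1  $ R           b z z c b e z z $  expand R → b z z R'
   2  $ R' z z b    b z z c b e z z $  match b
   3  $ R' z z      z z c b e z z $    match z
   4  $ R' z        z c b e z z $      match z
   5  $ R'          c b e z z $        expand R' → T z
   6  $ z T         c b e z z $        expand T → c T b P'
   7  $ z P' b T c  c b e z z $        match c
   8  $ z P' b T    b e z z $          expand T → λ
   9  $ z P' b      b e z z $          match b
  10  $ z P'        e z z $            expand P' → e z T
  11  $ z T z e     e z z $            match e
  12  $ z T z       z z $              match z
  13  $ z T         z $                expand T → λ
  14  $ z           z $                match z
Accept reached after 14 steps.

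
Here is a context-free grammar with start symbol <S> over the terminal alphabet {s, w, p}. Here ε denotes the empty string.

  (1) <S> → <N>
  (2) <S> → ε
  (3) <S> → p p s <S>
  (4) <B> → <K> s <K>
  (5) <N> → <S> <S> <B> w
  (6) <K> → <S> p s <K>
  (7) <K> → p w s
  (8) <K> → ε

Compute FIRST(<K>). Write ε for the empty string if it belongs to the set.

{ε, p, s}

FIRST(<S>): from <S>→<N> we get {p, s}; from <S>→ε we get {ε}; from <S>→p p s <S> we get {p}. So FIRST(<S>) = {ε, p, s}.
FIRST(<K>): from <K>→<S> p s <K> we get {p, s}; from <K>→p w s we get {p}; from <K>→ε we get {ε}. So FIRST(<K>) = {ε, p, s}.
FIRST(<B>): from <B>→<K> s <K> we get {p, s}. So FIRST(<B>) = {p, s}.
FIRST(<N>): from <N>→<S> <S> <B> w we get {p, s}. So FIRST(<N>) = {p, s}.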